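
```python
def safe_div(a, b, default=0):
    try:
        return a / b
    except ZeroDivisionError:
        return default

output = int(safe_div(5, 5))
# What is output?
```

Step-by-step execution trace:
1. `safe_div(5, 5)` enters try: `return 5 / 5` → returns 1.0. No exception raised.
2. `except ZeroDivisionError` is skipped.
3. `int(1.0)` → 1 → output = 1.
Result: 1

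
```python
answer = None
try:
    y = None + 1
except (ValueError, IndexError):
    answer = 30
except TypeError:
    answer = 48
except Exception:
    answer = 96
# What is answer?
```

Step-by-step execution trace:
1. `y = None + 1` raises TypeError.
2. `except (ValueError, IndexError)` does not match TypeError; skipped.
3. `except TypeError` matches (exact type match) → answer = 48.
4. `except Exception` is not reached.
Result: 48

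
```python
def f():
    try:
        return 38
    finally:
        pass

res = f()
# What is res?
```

Step-by-step execution trace:
1. `f()` enters try: `return 38` sets pending return value 38.
2. Before returning, `finally: pass` runs (no effect).
3. f() returns 38 → res = 38.
Result: 38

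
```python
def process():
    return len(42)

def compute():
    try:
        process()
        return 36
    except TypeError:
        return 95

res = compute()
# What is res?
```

Step-by-step execution trace:
1. `compute()` calls `process()`.
2. `process()` evaluates `len(42)`, which raises TypeError; it propagates to the caller.
3. `return 36` is not reached.
4. `except TypeError` in compute matches → returns 95.
5. res = 95.
Result: 95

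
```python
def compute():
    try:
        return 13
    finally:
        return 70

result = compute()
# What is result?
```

Step-by-step execution trace:
1. `compute()` enters try: `return 13` sets pending return value 13.
2. Before returning, `finally: return 70` runs and overrides the pending return.
3. compute() returns 70 → result = 70.
Result: 70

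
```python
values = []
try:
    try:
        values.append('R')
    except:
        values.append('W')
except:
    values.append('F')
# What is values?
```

Step-by-step execution trace:
1. Inner try: `values.append('R')` → values = ['R']. No exception raised.
2. Inner `except` is skipped.
3. Inner try completes normally; outer `except` is skipped.
Result: ['R']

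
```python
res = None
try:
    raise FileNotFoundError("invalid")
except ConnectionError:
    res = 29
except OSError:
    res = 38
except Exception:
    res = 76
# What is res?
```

Step-by-step execution trace:
1. `raise FileNotFoundError(...)` raises FileNotFoundError.
2. `except ConnectionError` does not match (FileNotFoundError is not a subclass of ConnectionError); skipped.
3. `except OSError` matches (FileNotFoundError is a subclass of OSError) → res = 38.
4. `except Exception` is not reached.
Result: 38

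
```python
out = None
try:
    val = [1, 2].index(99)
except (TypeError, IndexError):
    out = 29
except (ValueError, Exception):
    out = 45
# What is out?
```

Step-by-step execution trace:
1. `val = [1, 2].index(99)` raises ValueError.
2. `except (TypeError, IndexError)` does not match ValueError; skipped.
3. `except (ValueError, Exception)` matches (ValueError is in the tuple) → out = 45.
Result: 45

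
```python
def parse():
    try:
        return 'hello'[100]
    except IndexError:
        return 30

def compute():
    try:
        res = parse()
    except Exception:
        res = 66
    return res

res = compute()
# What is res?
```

Step-by-step execution trace:
1. `compute()` calls `parse()`.
2. In parse: `'hello'[100]` raises IndexError; `except IndexError` catches it → returns 30.
3. In compute: `res = parse()` → res = 30. No exception reaches compute.
4. `except Exception` is skipped; compute returns 30.
5. res = 30.
Result: 30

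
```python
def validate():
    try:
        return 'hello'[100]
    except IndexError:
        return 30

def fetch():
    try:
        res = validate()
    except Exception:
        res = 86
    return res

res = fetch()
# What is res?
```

Step-by-step execution trace:
1. `fetch()` calls `validate()`.
2. In validate: `'hello'[100]` raises IndexError; `except IndexError` catches it → returns 30.
3. In fetch: `res = validate()` → res = 30. No exception reaches fetch.
4. `except Exception` is skipped; fetch returns 30.
5. res = 30.
Result: 30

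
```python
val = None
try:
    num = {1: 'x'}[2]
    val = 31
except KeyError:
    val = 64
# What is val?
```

Step-by-step execution trace:
1. `num = {1: 'x'}[2]` raises KeyError.
2. `val = 31` is not reached.
3. `except KeyError` matches → val = 64.
Result: 64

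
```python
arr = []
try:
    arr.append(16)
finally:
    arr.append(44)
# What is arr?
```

Step-by-step execution trace:
1. try: `arr.append(16)` → arr = [16].
2. The try body completes without raising.
3. finally always runs: `arr.append(44)` → arr = [16, 44].
Result: [16, 44]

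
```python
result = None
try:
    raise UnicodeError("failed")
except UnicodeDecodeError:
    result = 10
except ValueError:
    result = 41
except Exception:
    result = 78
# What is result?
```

Step-by-step execution trace:
1. `raise UnicodeError(...)` raises UnicodeError.
2. `except UnicodeDecodeError` does not match (UnicodeError is not a subclass of UnicodeDecodeError); skipped.
3. `except ValueError` matches (UnicodeError is a subclass of ValueError) → result = 41.
4. `except Exception` is not reached.
Result: 41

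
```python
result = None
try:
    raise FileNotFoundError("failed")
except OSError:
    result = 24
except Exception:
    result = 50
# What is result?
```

Step-by-step execution trace:
1. `raise FileNotFoundError(...)` raises FileNotFoundError.
2. `except OSError` matches (FileNotFoundError is a subclass of OSError) → result = 24.
3. `except Exception` is not reached.
Result: 24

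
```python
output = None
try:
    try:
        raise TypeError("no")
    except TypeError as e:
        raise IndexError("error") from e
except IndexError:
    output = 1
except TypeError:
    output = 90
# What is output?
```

Step-by-step execution trace:
1. Inner try raises TypeError; inner `except TypeError as e` catches it.
2. `raise IndexError(...) from e` raises IndexError (TypeError is attached as __cause__, but only IndexError is active).
3. Outer `except IndexError` matches → output = 1.
4. `except TypeError` is not reached.
Result: 1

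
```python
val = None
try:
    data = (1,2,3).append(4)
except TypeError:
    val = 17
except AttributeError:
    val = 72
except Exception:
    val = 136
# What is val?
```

Step-by-step execution trace:
1. `data = (1,2,3).append(4)` raises AttributeError.
2. `except TypeError` does not match AttributeError; skipped.
3. `except AttributeError` matches → val = 72.
4. Remaining except clauses are skipped.
Result: 72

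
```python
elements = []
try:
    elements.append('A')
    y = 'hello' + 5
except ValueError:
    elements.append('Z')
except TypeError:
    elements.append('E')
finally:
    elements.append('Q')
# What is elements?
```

Step-by-step execution trace:
1. try: `elements.append('A')` → elements = ['A'].
2. `y = 'hello' + 5` raises TypeError.
3. `except ValueError` does not match TypeError; skipped.
4. `except TypeError` matches → `elements.append('E')` → elements = ['A', 'E'].
5. finally always runs: `elements.append('Q')` → elements = ['A', 'E', 'Q'].
Result: ['A', 'E', 'Q']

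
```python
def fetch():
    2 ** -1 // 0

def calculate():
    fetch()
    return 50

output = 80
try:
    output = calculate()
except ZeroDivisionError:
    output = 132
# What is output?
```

Step-by-step execution trace:
1. output starts at 80.
2. try: `calculate()` calls `fetch()`.
3. `fetch()` evaluates `2 ** -1 // 0`, which raises ZeroDivisionError; it propagates through calculate (uncaught).
4. `return 50` in calculate is not reached; the assignment to output does not complete.
5. `except ZeroDivisionError` matches → output = 132.
Result: 132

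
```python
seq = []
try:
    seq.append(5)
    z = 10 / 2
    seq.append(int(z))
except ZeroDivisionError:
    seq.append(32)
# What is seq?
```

Step-by-step execution trace:
1. try: `seq.append(5)` → seq = [5].
2. `z = 10 / 2` → z = 5.0. No exception raised.
3. `seq.append(int(z))` → seq = [5, 5].
4. `except ZeroDivisionError` is skipped (no exception was raised).
Result: [5, 5]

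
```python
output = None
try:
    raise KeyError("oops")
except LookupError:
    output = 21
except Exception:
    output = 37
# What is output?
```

Step-by-step execution trace:
1. `raise KeyError(...)` raises KeyError.
2. `except LookupError` matches (KeyError is a subclass of LookupError) → output = 21.
3. `except Exception` is not reached.
Result: 21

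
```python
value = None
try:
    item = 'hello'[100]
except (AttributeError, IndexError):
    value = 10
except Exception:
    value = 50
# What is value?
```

Step-by-step execution trace:
1. `item = 'hello'[100]` raises IndexError.
2. `except (AttributeError, IndexError)` matches (IndexError is in the tuple) → value = 10.
3. `except Exception` is not reached.
Result: 10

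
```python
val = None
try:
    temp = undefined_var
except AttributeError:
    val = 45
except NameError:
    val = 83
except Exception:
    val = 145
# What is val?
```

Step-by-step execution trace:
1. `temp = undefined_var` raises NameError.
2. `except AttributeError` does not match NameError; skipped.
3. `except NameError` matches → val = 83.
4. Remaining except clauses are skipped.
Result: 83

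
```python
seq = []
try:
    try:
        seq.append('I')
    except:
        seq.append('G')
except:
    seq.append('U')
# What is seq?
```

Step-by-step execution trace:
1. Inner try: `seq.append('I')` → seq = ['I']. No exception raised.
2. Inner `except` is skipped.
3. Inner try completes normally; outer `except` is skipped.
Result: ['I']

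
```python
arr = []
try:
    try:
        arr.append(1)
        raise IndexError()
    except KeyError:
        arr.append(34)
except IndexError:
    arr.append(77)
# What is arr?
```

Step-by-step execution trace:
1. Inner try: `arr.append(1)` → arr = [1].
2. `raise IndexError()` raises IndexError.
3. Inner `except KeyError` does not match IndexError; exception propagates to outer try.
4. Outer `except IndexError` matches → `arr.append(77)` → arr = [1, 77].
Result: [1, 77]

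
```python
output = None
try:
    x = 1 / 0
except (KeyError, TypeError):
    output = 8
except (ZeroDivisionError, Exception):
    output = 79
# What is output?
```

Step-by-step execution trace:
1. `x = 1 / 0` raises ZeroDivisionError.
2. `except (KeyError, TypeError)` does not match ZeroDivisionError; skipped.
3. `except (ZeroDivisionError, Exception)` matches (ZeroDivisionError is in the tuple) → output = 79.
Result: 79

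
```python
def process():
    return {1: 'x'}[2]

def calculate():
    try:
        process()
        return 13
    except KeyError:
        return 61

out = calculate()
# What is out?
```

Step-by-step execution trace:
1. `calculate()` calls `process()`.
2. `process()` evaluates `{1: 'x'}[2]`, which raises KeyError; it propagates to the caller.
3. `return 13` is not reached.
4. `except KeyError` in calculate matches → returns 61.
5. out = 61.
Result: 61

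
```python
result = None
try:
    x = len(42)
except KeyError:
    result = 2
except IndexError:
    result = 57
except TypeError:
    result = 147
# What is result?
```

Step-by-step execution trace:
1. `x = len(42)` raises TypeError.
2. `except KeyError` does not match TypeError; skipped.
3. `except IndexError` does not match TypeError; skipped.
4. `except TypeError` matches → result = 147.
Result: 147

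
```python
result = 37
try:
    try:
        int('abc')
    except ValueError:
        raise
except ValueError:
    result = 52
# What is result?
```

Step-by-step execution trace:
1. Inner try: `int('abc')` raises ValueError.
2. Inner `except ValueError` matches; bare `raise` re-raises the same ValueError.
3. Outer `except ValueError` matches → result = 52.
Result: 52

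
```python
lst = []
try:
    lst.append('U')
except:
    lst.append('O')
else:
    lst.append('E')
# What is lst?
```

Step-by-step execution trace:
1. try: `lst.append('U')` → lst = ['U']. No exception raised.
2. `except` is skipped.
3. `else` runs (try completed without exception): `lst.append('E')` → lst = ['U', 'E'].
Result: ['U', 'E']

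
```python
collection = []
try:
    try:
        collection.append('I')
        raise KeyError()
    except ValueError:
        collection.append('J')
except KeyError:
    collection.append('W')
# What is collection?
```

Step-by-step execution trace:
1. Inner try: `collection.append('I')` → collection = ['I'].
2. `raise KeyError()` raises KeyError.
3. Inner `except ValueError` does not match KeyError; exception propagates to outer try.
4. Outer `except KeyError` matches → `collection.append('W')` → collection = ['I', 'W'].
Result: ['I', 'W']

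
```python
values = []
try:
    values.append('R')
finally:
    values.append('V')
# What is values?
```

Step-by-step execution trace:
1. try: `values.append('R')` → values = ['R'].
2. The try body completes without raising.
3. finally always runs: `values.append('V')` → values = ['R', 'V'].
Result: ['R', 'V']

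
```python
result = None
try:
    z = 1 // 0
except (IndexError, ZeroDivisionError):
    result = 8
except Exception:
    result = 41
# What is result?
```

Step-by-step execution trace:
1. `z = 1 // 0` raises ZeroDivisionError.
2. `except (IndexError, ZeroDivisionError)` matches (ZeroDivisionError is in the tuple) → result = 8.
3. `except Exception` is not reached.
Result: 8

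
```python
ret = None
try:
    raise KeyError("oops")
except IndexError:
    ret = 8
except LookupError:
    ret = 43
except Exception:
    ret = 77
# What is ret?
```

Step-by-step execution trace:
1. `raise KeyError(...)` raises KeyError.
2. `except IndexError` does not match (KeyError is not a subclass of IndexError); skipped.
3. `except LookupError` matches (KeyError is a subclass of LookupError) → ret = 43.
4. `except Exception` is not reached.
Result: 43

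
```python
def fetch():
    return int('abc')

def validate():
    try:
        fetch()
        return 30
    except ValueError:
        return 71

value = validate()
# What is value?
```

Step-by-step execution trace:
1. `validate()` calls `fetch()`.
2. `fetch()` evaluates `int('abc')`, which raises ValueError; it propagates to the caller.
3. `return 30` is not reached.
4. `except ValueError` in validate matches → returns 71.
5. value = 71.
Result: 71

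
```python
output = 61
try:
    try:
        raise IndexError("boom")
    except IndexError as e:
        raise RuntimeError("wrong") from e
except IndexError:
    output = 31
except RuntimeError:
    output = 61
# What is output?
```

Step-by-step execution trace:
1. Inner try raises IndexError; inner `except IndexError as e` catches it.
2. `raise RuntimeError(...) from e` raises RuntimeError (IndexError is attached as __cause__, but only RuntimeError is active).
3. Outer `except IndexError` does not match RuntimeError; skipped.
4. Outer `except RuntimeError` matches → output = 61.
Result: 61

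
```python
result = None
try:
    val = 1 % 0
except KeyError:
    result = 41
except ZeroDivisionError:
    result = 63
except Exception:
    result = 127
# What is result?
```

Step-by-step execution trace:
1. `val = 1 % 0` raises ZeroDivisionError.
2. `except KeyError` does not match ZeroDivisionError; skipped.
3. `except ZeroDivisionError` matches → result = 63.
4. Remaining except clauses are skipped.
Result: 63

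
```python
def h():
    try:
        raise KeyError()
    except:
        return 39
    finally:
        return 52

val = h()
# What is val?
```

Step-by-step execution trace:
1. `h()` enters try: `raise KeyError()` raises KeyError.
2. bare `except` matches → `return 39` sets pending return value 39.
3. Before returning, `finally: return 52` runs and overrides the pending return.
4. h() returns 52 → val = 52.
Result: 52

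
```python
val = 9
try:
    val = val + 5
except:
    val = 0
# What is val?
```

Step-by-step execution trace:
1. val starts at 9.
2. try: `val = val + 5` → val = 14. No exception raised.
3. `except` is skipped.
Result: 14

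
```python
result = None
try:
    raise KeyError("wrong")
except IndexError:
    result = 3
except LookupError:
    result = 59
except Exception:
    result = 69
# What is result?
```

Step-by-step execution trace:
1. `raise KeyError(...)` raises KeyError.
2. `except IndexError` does not match (KeyError is not a subclass of IndexError); skipped.
3. `except LookupError` matches (KeyError is a subclass of LookupError) → result = 59.
4. `except Exception` is not reached.
Result: 59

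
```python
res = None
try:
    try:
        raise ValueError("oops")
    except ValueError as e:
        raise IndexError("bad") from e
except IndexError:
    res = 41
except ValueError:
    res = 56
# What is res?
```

Step-by-step execution trace:
1. Inner try raises ValueError; inner `except ValueError as e` catches it.
2. `raise IndexError(...) from e` raises IndexError (ValueError is attached as __cause__, but only IndexError is active).
3. Outer `except IndexError` matches → res = 41.
4. `except ValueError` is not reached.
Result: 41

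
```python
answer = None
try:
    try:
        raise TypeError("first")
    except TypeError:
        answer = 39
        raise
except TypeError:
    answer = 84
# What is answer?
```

Step-by-step execution trace:
1. Inner try: `raise TypeError("first")` raises TypeError.
2. Inner `except TypeError` matches → answer = 39.
3. bare `raise` re-raises the same TypeError.
4. Outer `except TypeError` matches → answer = 84.
Result: 84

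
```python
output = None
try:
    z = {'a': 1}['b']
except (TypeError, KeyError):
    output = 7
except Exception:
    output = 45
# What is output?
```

Step-by-step execution trace:
1. `z = {'a': 1}['b']` raises KeyError.
2. `except (TypeError, KeyError)` matches (KeyError is in the tuple) → output = 7.
3. `except Exception` is not reached.
Result: 7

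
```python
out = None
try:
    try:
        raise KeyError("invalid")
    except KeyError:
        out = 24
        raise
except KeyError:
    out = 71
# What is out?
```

Step-by-step execution trace:
1. Inner try: `raise KeyError("invalid")` raises KeyError.
2. Inner `except KeyError` matches → out = 24.
3. bare `raise` re-raises the same KeyError.
4. Outer `except KeyError` matches → out = 71.
Result: 71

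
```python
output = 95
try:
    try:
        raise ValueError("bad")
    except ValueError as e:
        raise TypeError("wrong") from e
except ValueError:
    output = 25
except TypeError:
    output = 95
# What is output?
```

Step-by-step execution trace:
1. Inner try raises ValueError; inner `except ValueError as e` catches it.
2. `raise TypeError(...) from e` raises TypeError (ValueError is attached as __cause__, but only TypeError is active).
3. Outer `except ValueError` does not match TypeError; skipped.
4. Outer `except TypeError` matches → output = 95.
Result: 95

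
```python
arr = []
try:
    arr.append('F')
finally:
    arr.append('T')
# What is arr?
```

Step-by-step execution trace:
1. try: `arr.append('F')` → arr = ['F'].
2. The try body completes without raising.
3. finally always runs: `arr.append('T')` → arr = ['F', 'T'].
Result: ['F', 'T']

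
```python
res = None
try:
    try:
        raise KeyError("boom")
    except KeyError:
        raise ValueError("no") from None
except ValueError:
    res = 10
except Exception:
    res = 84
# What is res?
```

Step-by-step execution trace:
1. Inner try raises KeyError; inner `except KeyError` catches it.
2. `raise ValueError(...) from None` raises ValueError (from None suppresses __context__, but the active exception is still ValueError).
3. Outer `except ValueError` matches → res = 10.
4. `except Exception` is not reached.
Result: 10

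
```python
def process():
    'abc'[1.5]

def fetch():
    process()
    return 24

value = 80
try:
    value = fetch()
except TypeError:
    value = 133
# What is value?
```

Step-by-step execution trace:
1. value starts at 80.
2. try: `fetch()` calls `process()`.
3. `process()` evaluates `'abc'[1.5]`, which raises TypeError; it propagates through fetch (uncaught).
4. `return 24` in fetch is not reached; the assignment to value does not complete.
5. `except TypeError` matches → value = 133.
Result: 133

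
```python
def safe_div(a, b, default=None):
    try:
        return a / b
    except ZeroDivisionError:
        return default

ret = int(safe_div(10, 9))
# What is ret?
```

Step-by-step execution trace:
1. `safe_div(10, 9)` enters try: `return 10 / 9` → returns 1.1111111111111112. No exception raised.
2. `except ZeroDivisionError` is skipped.
3. `int(1.1111111111111112)` → 1 → ret = 1.
Result: 1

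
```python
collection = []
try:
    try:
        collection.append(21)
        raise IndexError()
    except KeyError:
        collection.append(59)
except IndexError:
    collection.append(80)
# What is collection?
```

Step-by-step execution trace:
1. Inner try: `collection.append(21)` → collection = [21].
2. `raise IndexError()` raises IndexError.
3. Inner `except KeyError` does not match IndexError; exception propagates to outer try.
4. Outer `except IndexError` matches → `collection.append(80)` → collection = [21, 80].
Result: [21, 80]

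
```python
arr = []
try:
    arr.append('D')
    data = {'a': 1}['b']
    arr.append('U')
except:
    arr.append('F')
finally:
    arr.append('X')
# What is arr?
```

Step-by-step execution trace:
1. try: `arr.append('D')` → arr = ['D'].
2. `data = {'a': 1}['b']` raises KeyError; `arr.append('U')` is not reached.
3. bare `except` matches → `arr.append('F')` → arr = ['D', 'F'].
4. finally always runs: `arr.append('X')` → arr = ['D', 'F', 'X'].
Result: ['D', 'F', 'X']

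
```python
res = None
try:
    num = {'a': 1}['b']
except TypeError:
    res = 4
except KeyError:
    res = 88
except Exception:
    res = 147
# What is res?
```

Step-by-step execution trace:
1. `num = {'a': 1}['b']` raises KeyError.
2. `except TypeError` does not match KeyError; skipped.
3. `except KeyError` matches → res = 88.
4. Remaining except clauses are skipped.
Result: 88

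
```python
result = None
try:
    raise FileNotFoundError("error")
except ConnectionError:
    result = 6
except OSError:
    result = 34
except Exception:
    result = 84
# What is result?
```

Step-by-step execution trace:
1. `raise FileNotFoundError(...)` raises FileNotFoundError.
2. `except ConnectionError` does not match (FileNotFoundError is not a subclass of ConnectionError); skipped.
3. `except OSError` matches (FileNotFoundError is a subclass of OSError) → result = 34.
4. `except Exception` is not reached.
Result: 34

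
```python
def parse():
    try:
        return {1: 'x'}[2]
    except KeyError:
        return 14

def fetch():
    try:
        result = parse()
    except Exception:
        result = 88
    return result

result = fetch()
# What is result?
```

Step-by-step execution trace:
1. `fetch()` calls `parse()`.
2. In parse: `{1: 'x'}[2]` raises KeyError; `except KeyError` catches it → returns 14.
3. In fetch: `result = parse()` → result = 14. No exception reaches fetch.
4. `except Exception` is skipped; fetch returns 14.
5. result = 14.
Result: 14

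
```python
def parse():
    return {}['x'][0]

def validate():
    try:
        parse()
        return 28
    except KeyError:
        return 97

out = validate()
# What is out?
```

Step-by-step execution trace:
1. `validate()` calls `parse()`.
2. `parse()` evaluates `{}['x'][0]`, which raises KeyError; it propagates to the caller.
3. `return 28` is not reached.
4. `except KeyError` in validate matches → returns 97.
5. out = 97.
Result: 97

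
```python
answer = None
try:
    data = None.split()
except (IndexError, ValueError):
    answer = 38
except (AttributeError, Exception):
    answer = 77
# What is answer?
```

Step-by-step execution trace:
1. `data = None.split()` raises AttributeError.
2. `except (IndexError, ValueError)` does not match AttributeError; skipped.
3. `except (AttributeError, Exception)` matches (AttributeError is in the tuple) → answer = 77.
Result: 77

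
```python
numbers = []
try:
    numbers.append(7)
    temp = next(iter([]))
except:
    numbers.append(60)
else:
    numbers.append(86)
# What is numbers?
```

Step-by-step execution trace:
1. try: `numbers.append(7)` → numbers = [7].
2. `temp = next(iter([]))` raises StopIteration.
3. bare `except` matches → `numbers.append(60)` → numbers = [7, 60].
4. `else` is skipped (an exception was raised).
Result: [7, 60]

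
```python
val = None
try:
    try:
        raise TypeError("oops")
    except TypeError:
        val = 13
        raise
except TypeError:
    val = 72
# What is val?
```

Step-by-step execution trace:
1. Inner try: `raise TypeError("oops")` raises TypeError.
2. Inner `except TypeError` matches → val = 13.
3. bare `raise` re-raises the same TypeError.
4. Outer `except TypeError` matches → val = 72.
Result: 72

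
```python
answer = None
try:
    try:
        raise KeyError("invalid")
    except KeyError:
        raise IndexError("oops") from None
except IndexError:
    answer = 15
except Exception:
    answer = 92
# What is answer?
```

Step-by-step execution trace:
1. Inner try raises KeyError; inner `except KeyError` catches it.
2. `raise IndexError(...) from None` raises IndexError (from None suppresses __context__, but the active exception is still IndexError).
3. Outer `except IndexError` matches → answer = 15.
4. `except Exception` is not reached.
Result: 15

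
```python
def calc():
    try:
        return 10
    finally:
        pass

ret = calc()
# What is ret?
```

Step-by-step execution trace:
1. `calc()` enters try: `return 10` sets pending return value 10.
2. Before returning, `finally: pass` runs (no effect).
3. calc() returns 10 → ret = 10.
Result: 10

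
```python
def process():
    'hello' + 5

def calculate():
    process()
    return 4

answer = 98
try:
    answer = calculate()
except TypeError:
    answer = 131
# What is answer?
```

Step-by-step execution trace:
1. answer starts at 98.
2. try: `calculate()` calls `process()`.
3. `process()` evaluates `'hello' + 5`, which raises TypeError; it propagates through calculate (uncaught).
4. `return 4` in calculate is not reached; the assignment to answer does not complete.
5. `except TypeError` matches → answer = 131.
Result: 131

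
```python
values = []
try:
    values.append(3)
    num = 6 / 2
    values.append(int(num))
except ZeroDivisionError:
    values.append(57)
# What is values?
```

Step-by-step execution trace:
1. try: `values.append(3)` → values = [3].
2. `num = 6 / 2` → num = 3.0. No exception raised.
3. `values.append(int(num))` → values = [3, 3].
4. `except ZeroDivisionError` is skipped (no exception was raised).
Result: [3, 3]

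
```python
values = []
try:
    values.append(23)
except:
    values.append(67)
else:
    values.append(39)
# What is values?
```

Step-by-step execution trace:
1. try: `values.append(23)` → values = [23]. No exception raised.
2. `except` is skipped.
3. `else` runs (try completed without exception): `values.append(39)` → values = [23, 39].
Result: [23, 39]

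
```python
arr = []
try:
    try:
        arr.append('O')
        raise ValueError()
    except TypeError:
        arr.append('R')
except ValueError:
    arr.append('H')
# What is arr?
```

Step-by-step execution trace:
1. Inner try: `arr.append('O')` → arr = ['O'].
2. `raise ValueError()` raises ValueError.
3. Inner `except TypeError` does not match ValueError; exception propagates to outer try.
4. Outer `except ValueError` matches → `arr.append('H')` → arr = ['O', 'H'].
Result: ['O', 'H']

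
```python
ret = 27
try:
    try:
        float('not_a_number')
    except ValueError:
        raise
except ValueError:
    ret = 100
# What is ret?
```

Step-by-step execution trace:
1. Inner try: `float('not_a_number')` raises ValueError.
2. Inner `except ValueError` matches; bare `raise` re-raises the same ValueError.
3. Outer `except ValueError` matches → ret = 100.
Result: 100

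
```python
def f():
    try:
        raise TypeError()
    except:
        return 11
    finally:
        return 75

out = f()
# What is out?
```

Step-by-step execution trace:
1. `f()` enters try: `raise TypeError()` raises TypeError.
2. bare `except` matches → `return 11` sets pending return value 11.
3. Before returning, `finally: return 75` runs and overrides the pending return.
4. f() returns 75 → out = 75.
Result: 75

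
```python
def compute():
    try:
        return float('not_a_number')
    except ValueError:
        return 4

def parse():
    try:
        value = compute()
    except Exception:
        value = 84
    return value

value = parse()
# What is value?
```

Step-by-step execution trace:
1. `parse()` calls `compute()`.
2. In compute: `float('not_a_number')` raises ValueError; `except ValueError` catches it → returns 4.
3. In parse: `value = compute()` → value = 4. No exception reaches parse.
4. `except Exception` is skipped; parse returns 4.
5. value = 4.
Result: 4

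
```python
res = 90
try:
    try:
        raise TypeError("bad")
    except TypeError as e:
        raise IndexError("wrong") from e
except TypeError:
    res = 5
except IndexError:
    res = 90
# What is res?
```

Step-by-step execution trace:
1. Inner try raises TypeError; inner `except TypeError as e` catches it.
2. `raise IndexError(...) from e` raises IndexError (TypeError is attached as __cause__, but only IndexError is active).
3. Outer `except TypeError` does not match IndexError; skipped.
4. Outer `except IndexError` matches → res = 90.
Result: 90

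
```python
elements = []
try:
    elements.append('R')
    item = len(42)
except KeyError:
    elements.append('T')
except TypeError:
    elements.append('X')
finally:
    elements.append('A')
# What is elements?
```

Step-by-step execution trace:
1. try: `elements.append('R')` → elements = ['R'].
2. `item = len(42)` raises TypeError.
3. `except KeyError` does not match TypeError; skipped.
4. `except TypeError` matches → `elements.append('X')` → elements = ['R', 'X'].
5. finally always runs: `elements.append('A')` → elements = ['R', 'X', 'A'].
Result: ['R', 'X', 'A']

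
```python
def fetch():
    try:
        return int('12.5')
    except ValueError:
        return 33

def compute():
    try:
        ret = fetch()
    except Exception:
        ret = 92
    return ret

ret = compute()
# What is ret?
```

Step-by-step execution trace:
1. `compute()` calls `fetch()`.
2. In fetch: `int('12.5')` raises ValueError; `except ValueError` catches it → returns 33.
3. In compute: `ret = fetch()` → ret = 33. No exception reaches compute.
4. `except Exception` is skipped; compute returns 33.
5. ret = 33.
Result: 33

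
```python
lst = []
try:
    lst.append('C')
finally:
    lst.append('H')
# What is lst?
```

Step-by-step execution trace:
1. try: `lst.append('C')` → lst = ['C'].
2. The try body completes without raising.
3. finally always runs: `lst.append('H')` → lst = ['C', 'H'].
Result: ['C', 'H']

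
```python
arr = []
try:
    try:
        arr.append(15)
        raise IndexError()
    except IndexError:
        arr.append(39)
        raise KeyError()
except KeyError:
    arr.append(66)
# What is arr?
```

Step-by-step execution trace:
1. Inner try: `arr.append(15)` → arr = [15].
2. `raise IndexError()` raises IndexError.
3. Inner `except IndexError` matches → `arr.append(39)` → arr = [15, 39].
4. `raise KeyError()` raises KeyError; propagates to outer try.
5. Outer `except KeyError` matches → `arr.append(66)` → arr = [15, 39, 66].
Result: [15, 39, 66]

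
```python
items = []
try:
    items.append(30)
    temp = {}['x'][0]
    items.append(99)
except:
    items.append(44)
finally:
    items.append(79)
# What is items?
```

Step-by-step execution trace:
1. try: `items.append(30)` → items = [30].
2. `temp = {}['x'][0]` raises KeyError; `items.append(99)` is not reached.
3. bare `except` matches → `items.append(44)` → items = [30, 44].
4. finally always runs: `items.append(79)` → items = [30, 44, 79].
Result: [30, 44, 79]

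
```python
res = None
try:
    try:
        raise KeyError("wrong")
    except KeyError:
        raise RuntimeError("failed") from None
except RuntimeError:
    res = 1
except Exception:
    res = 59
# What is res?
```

Step-by-step execution trace:
1. Inner try raises KeyError; inner `except KeyError` catches it.
2. `raise RuntimeError(...) from None` raises RuntimeError (from None suppresses __context__, but the active exception is still RuntimeError).
3. Outer `except RuntimeError` matches → res = 1.
4. `except Exception` is not reached.
Result: 1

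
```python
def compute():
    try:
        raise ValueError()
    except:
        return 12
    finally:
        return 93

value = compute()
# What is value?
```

Step-by-step execution trace:
1. `compute()` enters try: `raise ValueError()` raises ValueError.
2. bare `except` matches → `return 12` sets pending return value 12.
3. Before returning, `finally: return 93` runs and overrides the pending return.
4. compute() returns 93 → value = 93.
Result: 93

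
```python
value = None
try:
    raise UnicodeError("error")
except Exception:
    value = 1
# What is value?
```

Step-by-step execution trace:
1. `raise UnicodeError(...)` raises UnicodeError.
2. `except Exception` matches (UnicodeError is a subclass of Exception) → value = 1.
Result: 1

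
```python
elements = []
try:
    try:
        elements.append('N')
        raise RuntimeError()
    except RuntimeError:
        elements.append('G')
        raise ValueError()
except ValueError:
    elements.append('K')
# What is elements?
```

Step-by-step execution trace:
1. Inner try: `elements.append('N')` → elements = ['N'].
2. `raise RuntimeError()` raises RuntimeError.
3. Inner `except RuntimeError` matches → `elements.append('G')` → elements = ['N', 'G'].
4. `raise ValueError()` raises ValueError; propagates to outer try.
5. Outer `except ValueError` matches → `elements.append('K')` → elements = ['N', 'G', 'K'].
Result: ['N', 'G', 'K']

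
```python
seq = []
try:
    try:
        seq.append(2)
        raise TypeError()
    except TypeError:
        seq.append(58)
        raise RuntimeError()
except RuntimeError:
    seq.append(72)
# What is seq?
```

Step-by-step execution trace:
1. Inner try: `seq.append(2)` → seq = [2].
2. `raise TypeError()` raises TypeError.
3. Inner `except TypeError` matches → `seq.append(58)` → seq = [2, 58].
4. `raise RuntimeError()` raises RuntimeError; propagates to outer try.
5. Outer `except RuntimeError` matches → `seq.append(72)` → seq = [2, 58, 72].
Result: [2, 58, 72]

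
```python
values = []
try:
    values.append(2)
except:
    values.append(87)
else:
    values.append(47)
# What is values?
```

Step-by-step execution trace:
1. try: `values.append(2)` → values = [2]. No exception raised.
2. `except` is skipped.
3. `else` runs (try completed without exception): `values.append(47)` → values = [2, 47].
Result: [2, 47]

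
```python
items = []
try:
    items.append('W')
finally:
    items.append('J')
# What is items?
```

Step-by-step execution trace:
1. try: `items.append('W')` → items = ['W'].
2. The try body completes without raising.
3. finally always runs: `items.append('J')` → items = ['W', 'J'].
Result: ['W', 'J']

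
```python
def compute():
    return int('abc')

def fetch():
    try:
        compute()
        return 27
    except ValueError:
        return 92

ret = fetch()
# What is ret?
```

Step-by-step execution trace:
1. `fetch()` calls `compute()`.
2. `compute()` evaluates `int('abc')`, which raises ValueError; it propagates to the caller.
3. `return 27` is not reached.
4. `except ValueError` in fetch matches → returns 92.
5. ret = 92.
Result: 92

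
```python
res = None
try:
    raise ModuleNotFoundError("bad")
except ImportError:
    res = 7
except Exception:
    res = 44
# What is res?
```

Step-by-step execution trace:
1. `raise ModuleNotFoundError(...)` raises ModuleNotFoundError.
2. `except ImportError` matches (ModuleNotFoundError is a subclass of ImportError) → res = 7.
3. `except Exception` is not reached.
Result: 7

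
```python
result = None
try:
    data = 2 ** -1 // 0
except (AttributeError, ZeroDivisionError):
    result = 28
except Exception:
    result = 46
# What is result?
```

Step-by-step execution trace:
1. `data = 2 ** -1 // 0` raises ZeroDivisionError.
2. `except (AttributeError, ZeroDivisionError)` matches (ZeroDivisionError is in the tuple) → result = 28.
3. `except Exception` is not reached.
Result: 28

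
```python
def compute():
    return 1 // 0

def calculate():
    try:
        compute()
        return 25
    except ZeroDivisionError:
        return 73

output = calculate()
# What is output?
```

Step-by-step execution trace:
1. `calculate()` calls `compute()`.
2. `compute()` evaluates `1 // 0`, which raises ZeroDivisionError; it propagates to the caller.
3. `return 25` is not reached.
4. `except ZeroDivisionError` in calculate matches → returns 73.
5. output = 73.
Result: 73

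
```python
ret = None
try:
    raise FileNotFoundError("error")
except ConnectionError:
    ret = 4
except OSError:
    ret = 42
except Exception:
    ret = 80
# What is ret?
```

Step-by-step execution trace:
1. `raise FileNotFoundError(...)` raises FileNotFoundError.
2. `except ConnectionError` does not match (FileNotFoundError is not a subclass of ConnectionError); skipped.
3. `except OSError` matches (FileNotFoundError is a subclass of OSError) → ret = 42.
4. `except Exception` is not reached.
Result: 42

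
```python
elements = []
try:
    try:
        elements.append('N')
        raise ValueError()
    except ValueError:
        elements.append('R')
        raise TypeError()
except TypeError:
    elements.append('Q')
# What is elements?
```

Step-by-step execution trace:
1. Inner try: `elements.append('N')` → elements = ['N'].
2. `raise ValueError()` raises ValueError.
3. Inner `except ValueError` matches → `elements.append('R')` → elements = ['N', 'R'].
4. `raise TypeError()` raises TypeError; propagates to outer try.
5. Outer `except TypeError` matches → `elements.append('Q')` → elements = ['N', 'R', 'Q'].
Result: ['N', 'R', 'Q']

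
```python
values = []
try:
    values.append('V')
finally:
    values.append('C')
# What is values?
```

Step-by-step execution trace:
1. try: `values.append('V')` → values = ['V'].
2. The try body completes without raising.
3. finally always runs: `values.append('C')` → values = ['V', 'C'].
Result: ['V', 'C']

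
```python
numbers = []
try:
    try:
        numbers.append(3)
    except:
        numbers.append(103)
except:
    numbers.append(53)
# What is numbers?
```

Step-by-step execution trace:
1. Inner try: `numbers.append(3)` → numbers = [3]. No exception raised.
2. Inner `except` is skipped.
3. Inner try completes normally; outer `except` is skipped.
Result: [3]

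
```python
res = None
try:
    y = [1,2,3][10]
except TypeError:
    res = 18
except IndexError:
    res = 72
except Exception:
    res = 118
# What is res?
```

Step-by-step execution trace:
1. `y = [1,2,3][10]` raises IndexError.
2. `except TypeError` does not match IndexError; skipped.
3. `except IndexError` matches → res = 72.
4. Remaining except clauses are skipped.
Result: 72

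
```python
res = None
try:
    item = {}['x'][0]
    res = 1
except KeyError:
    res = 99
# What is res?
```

Step-by-step execution trace:
1. `item = {}['x'][0]` raises KeyError.
2. `res = 1` is not reached.
3. `except KeyError` matches → res = 99.
Result: 99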